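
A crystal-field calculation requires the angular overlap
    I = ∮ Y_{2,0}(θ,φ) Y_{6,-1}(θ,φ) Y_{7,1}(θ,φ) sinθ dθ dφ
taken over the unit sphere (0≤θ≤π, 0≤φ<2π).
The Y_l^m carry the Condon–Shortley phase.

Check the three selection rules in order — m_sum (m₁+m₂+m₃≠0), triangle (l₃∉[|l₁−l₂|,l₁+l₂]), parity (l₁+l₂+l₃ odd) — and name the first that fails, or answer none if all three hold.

parity

azimuthal sum: 0 − 1 + 1 = 0  ✓
4 ≤ 7 ≤ 8 (triangle on l)  ✓
L = 2 + 6 + 7 = 15 (odd)  ✗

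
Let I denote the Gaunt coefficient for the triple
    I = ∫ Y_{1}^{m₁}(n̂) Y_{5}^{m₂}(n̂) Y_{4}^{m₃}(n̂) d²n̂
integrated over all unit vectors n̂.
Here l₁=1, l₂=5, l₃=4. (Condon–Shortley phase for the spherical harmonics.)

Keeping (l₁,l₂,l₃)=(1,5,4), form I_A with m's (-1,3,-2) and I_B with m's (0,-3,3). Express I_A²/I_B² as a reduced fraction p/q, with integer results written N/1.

7/4

Shared (l₁,l₂,l₃)=(1,5,4): N and (l;000)² cancel in I_A²/I_B².
A: Δ = 2!·0!·8!/11! = 1/495; Racah Σ t=2..2: t=2:+1/2880 = 1/2880; ⇒ 3j(1 5 4; -1 3 -2)² = 28/495, sgn +1
B: Δ = 2!·0!·8!/11! = 1/495; Racah Σ t=1..1: t=1:−1/5040 = -1/5040; ⇒ 3j(1 5 4; 0 -3 3)² = 16/495, sgn +1
I_A²/I_B² = (28/495)/(16/495) = 7/4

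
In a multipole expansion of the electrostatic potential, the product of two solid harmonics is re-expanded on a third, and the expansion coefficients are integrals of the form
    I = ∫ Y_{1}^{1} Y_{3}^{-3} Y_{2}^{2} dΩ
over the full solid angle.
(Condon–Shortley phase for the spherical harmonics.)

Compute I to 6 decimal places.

m-sum 0 ✓  L=6 even ✓  2≤2≤4 ✓
Π(2lᵢ+1) = 3×7×5 = 105
triangle coeff Δ(1,3,2) = 1/105
Σ_t [1,1]: t=1:−1/4 = -1/4
(3j)²=3/35 [(1 3 2; 0 0 0)], sign=-1
Σ_t [0,0]: t=0:+1/48 = 1/48
(3j)²=1/7 [(1 3 2; 1 -3 2)], sign=+1
⇒ 4πI² = 9/7
I = (-1)√(9/7/(4π)) = -0.31986543

-0.319865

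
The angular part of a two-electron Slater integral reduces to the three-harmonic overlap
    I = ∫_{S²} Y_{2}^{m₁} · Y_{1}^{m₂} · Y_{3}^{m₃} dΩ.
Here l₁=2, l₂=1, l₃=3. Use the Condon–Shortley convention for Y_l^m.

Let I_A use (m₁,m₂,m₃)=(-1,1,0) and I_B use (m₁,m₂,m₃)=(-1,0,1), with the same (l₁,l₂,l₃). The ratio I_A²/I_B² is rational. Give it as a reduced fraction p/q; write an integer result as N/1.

3/8

Same 2,1,3: normalisation and zero-m 3j drop out of the ratio.
A: Δ: 0! 4! 2! / 7! → 1/105; sum: t=0:+1/12 = 1/12; 3j²(2 1 3; -1 1 0) = Δ·Π!·Σ² = 1/35  (sign -1)
B: Δ: 0! 4! 2! / 7! → 1/105; sum: t=0:+1/6 = 1/6; 3j²(2 1 3; -1 0 1) = Δ·Π!·Σ² = 8/105  (sign +1)
I_A²/I_B² = (1/35)/(8/105) = 3/8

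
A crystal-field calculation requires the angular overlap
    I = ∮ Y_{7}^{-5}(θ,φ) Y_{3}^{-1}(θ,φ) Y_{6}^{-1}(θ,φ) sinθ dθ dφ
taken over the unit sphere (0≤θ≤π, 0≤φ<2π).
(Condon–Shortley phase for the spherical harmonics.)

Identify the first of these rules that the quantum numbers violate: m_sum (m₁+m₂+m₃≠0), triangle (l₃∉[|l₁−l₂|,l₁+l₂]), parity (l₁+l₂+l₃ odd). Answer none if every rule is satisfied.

Σmᵢ = -7  ✗
l₃∈[|l₁−l₂|,l₁+l₂]=[4,10], have l₃=6
Σlᵢ = 16 ⇒ even

m_sum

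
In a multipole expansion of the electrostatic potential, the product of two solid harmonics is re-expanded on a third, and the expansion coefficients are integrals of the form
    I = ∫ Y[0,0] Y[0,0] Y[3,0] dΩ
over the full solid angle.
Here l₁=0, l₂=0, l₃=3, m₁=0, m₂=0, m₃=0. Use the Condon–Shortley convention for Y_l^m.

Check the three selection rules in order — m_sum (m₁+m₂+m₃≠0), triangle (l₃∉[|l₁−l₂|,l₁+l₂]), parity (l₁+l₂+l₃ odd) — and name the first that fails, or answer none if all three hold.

triangle

Σmᵢ = 0  ✓
l₃∈[|l₁−l₂|,l₁+l₂]=[0,0], have l₃=3  ✗
Σlᵢ = 3 ⇒ odd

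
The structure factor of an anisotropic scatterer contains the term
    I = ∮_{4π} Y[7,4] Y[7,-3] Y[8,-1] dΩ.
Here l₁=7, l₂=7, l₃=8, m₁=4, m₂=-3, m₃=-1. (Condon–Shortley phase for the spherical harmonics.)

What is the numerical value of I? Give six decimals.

-0.110152

Rules hold: Σm=0, L=22 even, 0≤8≤14.
N = 15·15·17 = 3825
Δ = 6!·8!·8!/23! = 1/22086194130
Racah Σ t=0..6: t=0:+1/18289152000 t=1:−1/248832000 t=2:+1/24883200 t=3:−1/11943936 t=4:+1/24883200 t=5:−1/248832000 t=6:+1/18289152000 = -11/975421440
⇒ 3j(7 7 8; 0 0 0)² = 1750/289731, sgn -1
Racah Σ t=0..3: t=0:+1/298598400 t=1:−1/124416000 t=2:+1/348364800 t=3:−1/7315660800 = -143/73156608000
⇒ 3j(7 7 8; 4 -3 -1)² = 1716/260015, sgn +1
4πI² = N·(3j₀)²·(3jₘ)² = 495000/3246473
I = -1·√(0.152473/4π) = -0.11015184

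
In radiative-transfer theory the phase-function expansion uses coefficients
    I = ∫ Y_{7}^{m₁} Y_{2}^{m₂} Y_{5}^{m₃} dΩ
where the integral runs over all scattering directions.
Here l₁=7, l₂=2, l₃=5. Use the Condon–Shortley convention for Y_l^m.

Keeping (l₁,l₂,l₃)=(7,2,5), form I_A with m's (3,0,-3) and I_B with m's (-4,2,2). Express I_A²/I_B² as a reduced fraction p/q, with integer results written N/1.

9/11

l's match ⇒ only the (l;m) 3-j factors differ between A and B.
A: triangle coeff Δ(7,2,5) = 1/15015; Σ_t [2,2]: t=2:+1/322560 = 1/322560; (3j)²=18/1001 [(7 2 5; 3 0 -3)], sign=+1
B: triangle coeff Δ(7,2,5) = 1/15015; Σ_t [4,4]: t=4:+1/725760 = 1/725760; (3j)²=2/91 [(7 2 5; -4 2 2)], sign=-1
I_A²/I_B² = (18/1001)/(2/91) = 9/11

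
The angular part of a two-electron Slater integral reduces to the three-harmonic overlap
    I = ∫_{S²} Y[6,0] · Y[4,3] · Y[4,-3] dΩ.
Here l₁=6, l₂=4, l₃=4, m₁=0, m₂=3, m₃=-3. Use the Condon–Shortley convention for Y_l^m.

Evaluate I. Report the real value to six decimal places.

Checks pass: Σm=0; 14 even; l₃=4∈[2,10].
(2·6+1)(2·4+1)(2·4+1) = 1053
Δ: 6! 6! 2! / 15! → 1/1261260
sum: t=2:+1/4608 t=3:−1/1296 t=4:+1/4608 = -7/20736
3j²(6 4 4; 0 0 0) = Δ·Π!·Σ² = 20/1287  (sign -1)
sum: t=5:−1/28800 t=6:+1/518400 = -17/518400
3j²(6 4 4; 0 3 -3) = Δ·Π!·Σ² = 289/25740  (sign +1)
combine: 4πI² = 1053·20/1287·289/25740 = 289/1573
take √, sign -1: I = -0.12091485

-0.120915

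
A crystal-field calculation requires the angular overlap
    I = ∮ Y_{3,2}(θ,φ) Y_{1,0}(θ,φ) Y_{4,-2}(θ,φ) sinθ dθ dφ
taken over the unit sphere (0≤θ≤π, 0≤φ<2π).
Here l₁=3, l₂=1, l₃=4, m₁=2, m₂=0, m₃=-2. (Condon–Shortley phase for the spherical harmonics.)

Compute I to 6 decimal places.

m-sum 0 ✓  L=8 even ✓  2≤4≤4 ✓
Π(2lᵢ+1) = 7×3×9 = 189
triangle coeff Δ(3,1,4) = 1/252
Σ_t [0,0]: t=0:+1/36 = 1/36
(3j)²=4/63 [(3 1 4; 0 0 0)], sign=+1
Σ_t [0,0]: t=0:+1/120 = 1/120
(3j)²=1/21 [(3 1 4; 2 0 -2)], sign=+1
⇒ 4πI² = 4/7
I = (+1)√(4/7/(4π)) = 0.21324362

0.213244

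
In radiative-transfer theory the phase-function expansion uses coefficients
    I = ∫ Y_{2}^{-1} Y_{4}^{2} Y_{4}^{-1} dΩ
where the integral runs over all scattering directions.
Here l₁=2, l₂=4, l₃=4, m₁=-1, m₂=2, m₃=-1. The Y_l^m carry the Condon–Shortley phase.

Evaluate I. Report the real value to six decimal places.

m-sum 0 ✓  L=10 even ✓  2≤4≤6 ✓
Π(2lᵢ+1) = 5×9×9 = 405
triangle coeff Δ(2,4,4) = 1/13860
Σ_t [0,2]: t=0:+1/192 t=1:−1/36 t=2:+1/192 = -5/288
(3j)²=20/693 [(2 4 4; 0 0 0)], sign=-1
Σ_t [1,2]: t=1:−1/240 t=2:+1/96 = 1/160
(3j)²=27/1540 [(2 4 4; -1 2 -1)], sign=-1
⇒ 4πI² = 1215/5929
I = (+1)√(1215/5929/(4π)) = 0.12770047

0.127700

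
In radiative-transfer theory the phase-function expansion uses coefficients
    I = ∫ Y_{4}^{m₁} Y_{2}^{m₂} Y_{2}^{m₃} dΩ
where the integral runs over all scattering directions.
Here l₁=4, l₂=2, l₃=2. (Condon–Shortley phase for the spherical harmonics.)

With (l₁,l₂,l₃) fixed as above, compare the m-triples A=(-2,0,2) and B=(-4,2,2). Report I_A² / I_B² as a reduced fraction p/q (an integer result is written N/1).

Same 4,2,2: normalisation and zero-m 3j drop out of the ratio.
A: Δ: 4! 4! 0! / 9! → 1/630; sum: t=2:+1/96 = 1/96; 3j²(4 2 2; -2 0 2) = Δ·Π!·Σ² = 1/42  (sign +1)
B: Δ: 4! 4! 0! / 9! → 1/630; sum: t=4:+1/576 = 1/576; 3j²(4 2 2; -4 2 2) = Δ·Π!·Σ² = 1/9  (sign +1)
I_A²/I_B² = (1/42)/(1/9) = 3/14

3/14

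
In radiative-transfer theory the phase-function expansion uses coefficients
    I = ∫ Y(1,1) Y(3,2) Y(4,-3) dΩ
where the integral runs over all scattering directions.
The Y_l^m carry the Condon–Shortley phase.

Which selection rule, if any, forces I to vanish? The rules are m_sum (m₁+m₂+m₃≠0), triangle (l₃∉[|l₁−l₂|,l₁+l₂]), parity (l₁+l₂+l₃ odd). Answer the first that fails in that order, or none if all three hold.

m₁+m₂+m₃ = 1 + 2 − 3 = 0  ✓
triangle: |1−3|=2 ≤ l₃=4 ≤ 1+3=4  ✓
parity: l₁+l₂+l₃ = 8 is even  ✓

none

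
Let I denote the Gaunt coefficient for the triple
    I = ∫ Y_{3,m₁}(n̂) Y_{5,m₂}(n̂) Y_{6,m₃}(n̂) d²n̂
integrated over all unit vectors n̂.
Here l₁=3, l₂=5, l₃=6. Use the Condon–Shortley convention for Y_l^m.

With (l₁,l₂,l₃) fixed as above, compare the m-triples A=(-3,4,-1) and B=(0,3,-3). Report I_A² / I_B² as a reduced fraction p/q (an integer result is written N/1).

4/1

Same 3,5,6: normalisation and zero-m 3j drop out of the ratio.
A: Δ: 2! 4! 8! / 15! → 1/675675; sum: t=2:+1/241920 = 1/241920; 3j²(3 5 6; -3 4 -1) = Δ·Π!·Σ² = 4/1001  (sign -1)
B: Δ: 2! 4! 8! / 15! → 1/675675; sum: t=0:+1/483840 t=1:−1/20160 t=2:+1/17280 = 1/96768; 3j²(3 5 6; 0 3 -3) = Δ·Π!·Σ² = 1/1001  (sign -1)
I_A²/I_B² = (4/1001)/(1/1001) = 4/1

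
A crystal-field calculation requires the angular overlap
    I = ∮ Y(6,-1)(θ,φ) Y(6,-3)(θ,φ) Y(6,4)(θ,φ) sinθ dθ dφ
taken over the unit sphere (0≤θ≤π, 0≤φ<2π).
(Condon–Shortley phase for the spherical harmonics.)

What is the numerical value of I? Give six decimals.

-0.084679

Checks pass: Σm=0; 18 even; l₃=6∈[0,12].
(2·6+1)(2·6+1)(2·6+1) = 2197
Δ: 6! 6! 6! / 19! → 1/325909584
sum: t=0:+1/373248000 t=1:−1/1728000 t=2:+1/110592 t=3:−1/46656 t=4:+1/110592 t=5:−1/1728000 t=6:+1/373248000 = -7/1555200
3j²(6 6 6; 0 0 0) = Δ·Π!·Σ² = 400/46189  (sign -1)
sum: t=1:−1/4147200 t=2:+1/691200 t=3:−1/1244160 = 1/2488320
3j²(6 6 6; -1 -3 4) = Δ·Π!·Σ² = 875/184756  (sign +1)
combine: 4πI² = 2197·400/46189·875/184756 = 1137500/12623809
take √, sign -1: I = -0.08467897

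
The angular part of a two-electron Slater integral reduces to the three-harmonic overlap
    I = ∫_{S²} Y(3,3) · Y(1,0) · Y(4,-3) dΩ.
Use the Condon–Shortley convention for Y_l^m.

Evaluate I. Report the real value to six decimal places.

m-sum 0 ✓  L=8 even ✓  2≤4≤4 ✓
Π(2lᵢ+1) = 7×3×9 = 189
triangle coeff Δ(3,1,4) = 1/252
Σ_t [0,0]: t=0:+1/36 = 1/36
(3j)²=4/63 [(3 1 4; 0 0 0)], sign=+1
Σ_t [0,0]: t=0:+1/720 = 1/720
(3j)²=1/36 [(3 1 4; 3 0 -3)], sign=-1
⇒ 4πI² = 1/3
I = (-1)√(1/3/(4π)) = -0.16286750

-0.162868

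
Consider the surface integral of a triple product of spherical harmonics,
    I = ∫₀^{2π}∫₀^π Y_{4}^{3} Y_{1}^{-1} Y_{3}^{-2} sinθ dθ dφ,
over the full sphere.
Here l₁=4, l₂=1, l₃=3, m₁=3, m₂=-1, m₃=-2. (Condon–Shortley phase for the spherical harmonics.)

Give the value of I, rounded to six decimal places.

-0.282095

Checks pass: Σm=0; 8 even; l₃=3∈[3,5].
(2·4+1)(2·1+1)(2·3+1) = 189
Δ: 2! 6! 0! / 9! → 1/252
sum: t=1:−1/36 = -1/36
3j²(4 1 3; 0 0 0) = Δ·Π!·Σ² = 4/63  (sign +1)
sum: t=0:+1/240 = 1/240
3j²(4 1 3; 3 -1 -2) = Δ·Π!·Σ² = 1/12  (sign -1)
combine: 4πI² = 189·4/63·1/12 = 1/1
take √, sign -1: I = -0.28209479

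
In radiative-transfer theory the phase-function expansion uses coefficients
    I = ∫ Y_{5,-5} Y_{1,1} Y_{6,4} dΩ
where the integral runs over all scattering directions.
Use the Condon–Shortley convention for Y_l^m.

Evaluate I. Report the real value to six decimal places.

0.040859

m-sum 0 ✓  L=12 even ✓  4≤6≤6 ✓
Π(2lᵢ+1) = 11×3×13 = 429
triangle coeff Δ(5,1,6) = 1/858
Σ_t [0,0]: t=0:+1/14400 = 1/14400
(3j)²=6/143 [(5 1 6; 0 0 0)], sign=+1
Σ_t [0,0]: t=0:+1/7257600 = 1/7257600
(3j)²=1/858 [(5 1 6; -5 1 4)], sign=+1
⇒ 4πI² = 3/143
I = (+1)√(3/143/(4π)) = 0.04085899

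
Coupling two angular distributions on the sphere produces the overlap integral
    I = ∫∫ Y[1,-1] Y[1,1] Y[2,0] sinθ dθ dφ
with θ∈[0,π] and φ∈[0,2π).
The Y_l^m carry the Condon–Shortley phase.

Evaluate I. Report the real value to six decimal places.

0.126157

Checks pass: Σm=0; 4 even; l₃=2∈[0,2].
(2·1+1)(2·1+1)(2·2+1) = 45
Δ: 0! 2! 2! / 5! → 1/30
sum: t=0:+1/1 = 1/1
3j²(1 1 2; 0 0 0) = Δ·Π!·Σ² = 2/15  (sign +1)
sum: t=0:+1/4 = 1/4
3j²(1 1 2; -1 1 0) = Δ·Π!·Σ² = 1/30  (sign +1)
combine: 4πI² = 45·2/15·1/30 = 1/5
take √, sign +1: I = 0.12615663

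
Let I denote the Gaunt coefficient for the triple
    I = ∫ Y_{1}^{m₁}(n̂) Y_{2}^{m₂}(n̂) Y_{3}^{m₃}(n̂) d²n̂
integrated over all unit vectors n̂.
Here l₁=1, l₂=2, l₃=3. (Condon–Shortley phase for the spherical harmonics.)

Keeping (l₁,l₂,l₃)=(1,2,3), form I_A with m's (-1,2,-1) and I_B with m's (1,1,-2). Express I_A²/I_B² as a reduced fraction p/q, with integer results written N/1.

l's match ⇒ only the (l;m) 3-j factors differ between A and B.
A: triangle coeff Δ(1,2,3) = 1/105; Σ_t [0,0]: t=0:+1/48 = 1/48; (3j)²=1/105 [(1 2 3; -1 2 -1)], sign=+1
B: triangle coeff Δ(1,2,3) = 1/105; Σ_t [0,0]: t=0:+1/12 = 1/12; (3j)²=2/21 [(1 2 3; 1 1 -2)], sign=-1
I_A²/I_B² = (1/105)/(2/21) = 1/10

1/10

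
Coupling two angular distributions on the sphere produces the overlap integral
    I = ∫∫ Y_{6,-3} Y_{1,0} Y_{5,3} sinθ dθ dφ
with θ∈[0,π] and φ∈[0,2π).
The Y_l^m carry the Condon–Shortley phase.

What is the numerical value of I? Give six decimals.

m-sum 0 ✓  L=12 even ✓  5≤5≤7 ✓
Π(2lᵢ+1) = 13×3×11 = 429
triangle coeff Δ(6,1,5) = 1/858
Σ_t [1,1]: t=1:−1/14400 = -1/14400
(3j)²=6/143 [(6 1 5; 0 0 0)], sign=+1
Σ_t [1,1]: t=1:−1/80640 = -1/80640
(3j)²=9/286 [(6 1 5; -3 0 3)], sign=-1
⇒ 4πI² = 81/143
I = (-1)√(81/143/(4π)) = -0.21230956

-0.212310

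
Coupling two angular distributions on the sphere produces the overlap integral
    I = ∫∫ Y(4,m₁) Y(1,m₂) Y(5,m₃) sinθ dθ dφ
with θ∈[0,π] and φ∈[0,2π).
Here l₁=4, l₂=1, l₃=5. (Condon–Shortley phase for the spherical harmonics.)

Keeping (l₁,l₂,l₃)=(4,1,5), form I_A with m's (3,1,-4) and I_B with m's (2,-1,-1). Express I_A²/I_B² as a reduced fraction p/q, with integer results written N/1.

6/1

l's match ⇒ only the (l;m) 3-j factors differ between A and B.
A: triangle coeff Δ(4,1,5) = 1/495; Σ_t [0,0]: t=0:+1/10080 = 1/10080; (3j)²=4/55 [(4 1 5; 3 1 -4)], sign=-1
B: triangle coeff Δ(4,1,5) = 1/495; Σ_t [0,0]: t=0:+1/2880 = 1/2880; (3j)²=2/165 [(4 1 5; 2 -1 -1)], sign=+1
I_A²/I_B² = (4/55)/(2/165) = 6/1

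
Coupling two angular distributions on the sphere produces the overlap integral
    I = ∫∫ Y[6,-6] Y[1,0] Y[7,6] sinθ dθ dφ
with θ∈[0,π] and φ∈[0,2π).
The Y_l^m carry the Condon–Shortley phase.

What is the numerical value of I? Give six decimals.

0.126157

m-sum 0 ✓  L=14 even ✓  5≤7≤7 ✓
Π(2lᵢ+1) = 13×3×15 = 585
triangle coeff Δ(6,1,7) = 1/1365
Σ_t [0,0]: t=0:+1/518400 = 1/518400
(3j)²=7/195 [(6 1 7; 0 0 0)], sign=-1
Σ_t [0,0]: t=0:+1/479001600 = 1/479001600
(3j)²=1/105 [(6 1 7; -6 0 6)], sign=-1
⇒ 4πI² = 1/5
I = (+1)√(1/5/(4π)) = 0.12615663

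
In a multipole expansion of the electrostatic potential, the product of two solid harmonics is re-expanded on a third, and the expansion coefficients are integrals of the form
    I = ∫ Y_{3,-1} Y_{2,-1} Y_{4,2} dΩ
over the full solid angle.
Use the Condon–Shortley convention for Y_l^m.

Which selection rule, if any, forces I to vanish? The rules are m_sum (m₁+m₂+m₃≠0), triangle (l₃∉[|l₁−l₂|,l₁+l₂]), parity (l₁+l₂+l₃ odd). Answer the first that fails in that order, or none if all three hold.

m₁+m₂+m₃ = -1 − 1 + 2 = 0  ✓
triangle: |3−2|=1 ≤ l₃=4 ≤ 3+2=5  ✓
parity: l₁+l₂+l₃ = 9 is odd  ✗

parity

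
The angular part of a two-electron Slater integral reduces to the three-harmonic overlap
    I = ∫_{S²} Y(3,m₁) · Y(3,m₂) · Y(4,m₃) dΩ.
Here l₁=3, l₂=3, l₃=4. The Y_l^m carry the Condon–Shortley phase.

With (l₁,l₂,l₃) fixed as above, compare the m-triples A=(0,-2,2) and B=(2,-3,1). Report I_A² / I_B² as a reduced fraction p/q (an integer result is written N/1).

1/10

Shared (l₁,l₂,l₃)=(3,3,4): N and (l;000)² cancel in I_A²/I_B².
A: Δ = 2!·4!·4!/11! = 1/34650; Racah Σ t=0..1: t=0:+1/72 t=1:−1/96 = 1/288; ⇒ 3j(3 3 4; 0 -2 2)² = 1/462, sgn +1
B: Δ = 2!·4!·4!/11! = 1/34650; Racah Σ t=0..0: t=0:+1/288 = 1/288; ⇒ 3j(3 3 4; 2 -3 1)² = 5/231, sgn -1
I_A²/I_B² = (1/462)/(5/231) = 1/10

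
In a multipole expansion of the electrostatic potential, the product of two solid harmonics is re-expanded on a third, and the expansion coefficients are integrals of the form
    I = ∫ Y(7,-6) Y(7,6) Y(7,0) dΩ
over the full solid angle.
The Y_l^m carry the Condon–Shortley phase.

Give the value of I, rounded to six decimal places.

l₁+l₂+l₃=21 is odd: 3j(l;000)=0 ⇒ I=0

0.000000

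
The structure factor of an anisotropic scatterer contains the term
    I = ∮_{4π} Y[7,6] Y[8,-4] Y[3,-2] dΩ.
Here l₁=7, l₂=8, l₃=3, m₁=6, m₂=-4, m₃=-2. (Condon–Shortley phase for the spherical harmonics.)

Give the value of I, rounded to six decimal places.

Checks pass: Σm=0; 18 even; l₃=3∈[1,15].
(2·7+1)(2·8+1)(2·3+1) = 1785
Δ: 12! 2! 4! / 19! → 1/5290740
sum: t=5:−1/7257600 t=6:+1/2073600 t=7:−1/7257600 = 1/4838400
3j²(7 8 3; 0 0 0) = Δ·Π!·Σ² = 252/20995  (sign -1)
sum: t=0:+1/11496038400 t=1:−1/479001600 = -23/11496038400
3j²(7 8 3; 6 -4 -2) = Δ·Π!·Σ² = 529/81396  (sign +1)
combine: 4πI² = 1785·252/20995·529/81396 = 11109/79781
take √, sign -1: I = -0.10526471

-0.105265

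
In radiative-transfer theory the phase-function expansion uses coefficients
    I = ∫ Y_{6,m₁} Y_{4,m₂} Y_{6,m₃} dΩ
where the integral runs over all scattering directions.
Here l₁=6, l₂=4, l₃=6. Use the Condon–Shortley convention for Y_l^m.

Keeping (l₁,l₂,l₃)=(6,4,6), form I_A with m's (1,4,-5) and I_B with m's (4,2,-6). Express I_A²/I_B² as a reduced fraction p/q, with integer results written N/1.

l's match ⇒ only the (l;m) 3-j factors differ between A and B.
A: triangle coeff Δ(6,4,6) = 1/15315300; Σ_t [4,4]: t=4:+1/2903040 = 1/2903040; (3j)²=5/663 [(6 4 6; 1 4 -5)], sign=-1
B: triangle coeff Δ(6,4,6) = 1/15315300; Σ_t [2,2]: t=2:+1/3870720 = 1/3870720; (3j)²=135/6188 [(6 4 6; 4 2 -6)], sign=+1
I_A²/I_B² = (5/663)/(135/6188) = 28/81

28/81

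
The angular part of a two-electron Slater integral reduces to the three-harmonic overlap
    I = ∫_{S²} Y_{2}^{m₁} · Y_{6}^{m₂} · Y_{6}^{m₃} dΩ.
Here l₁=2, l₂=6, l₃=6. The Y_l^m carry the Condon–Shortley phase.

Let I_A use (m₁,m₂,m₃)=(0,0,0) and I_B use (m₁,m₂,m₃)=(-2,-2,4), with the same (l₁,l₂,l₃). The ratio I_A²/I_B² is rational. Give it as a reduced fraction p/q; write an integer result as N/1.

l's match ⇒ only the (l;m) 3-j factors differ between A and B.
A: triangle coeff Δ(2,6,6) = 1/90090; Σ_t [0,2]: t=0:+1/69120 t=1:−1/14400 t=2:+1/69120 = -7/172800; (3j)²=14/715 [(2 6 6; 0 0 0)], sign=-1
B: triangle coeff Δ(2,6,6) = 1/90090; Σ_t [2,2]: t=2:+1/322560 = 1/322560; (3j)²=18/1001 [(2 6 6; -2 -2 4)], sign=+1
I_A²/I_B² = (14/715)/(18/1001) = 49/45

49/45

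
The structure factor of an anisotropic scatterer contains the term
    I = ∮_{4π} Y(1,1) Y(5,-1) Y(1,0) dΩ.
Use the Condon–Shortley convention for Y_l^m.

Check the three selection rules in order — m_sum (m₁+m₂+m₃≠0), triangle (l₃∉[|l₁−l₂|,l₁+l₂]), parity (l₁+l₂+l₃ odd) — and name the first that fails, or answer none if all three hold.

triangle

Σmᵢ = 0  ✓
l₃∈[|l₁−l₂|,l₁+l₂]=[4,6], have l₃=1  ✗
Σlᵢ = 7 ⇒ odd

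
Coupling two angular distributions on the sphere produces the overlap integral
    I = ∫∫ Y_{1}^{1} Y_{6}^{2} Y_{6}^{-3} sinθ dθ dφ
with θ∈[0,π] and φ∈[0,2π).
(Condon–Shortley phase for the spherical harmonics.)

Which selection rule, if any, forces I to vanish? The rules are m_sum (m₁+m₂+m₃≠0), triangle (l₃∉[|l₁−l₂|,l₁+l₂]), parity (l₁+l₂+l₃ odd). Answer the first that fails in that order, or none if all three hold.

parity

azimuthal sum: 1 + 2 − 3 = 0  ✓
5 ≤ 6 ≤ 7 (triangle on l)  ✓
L = 1 + 6 + 6 = 13 (odd)  ✗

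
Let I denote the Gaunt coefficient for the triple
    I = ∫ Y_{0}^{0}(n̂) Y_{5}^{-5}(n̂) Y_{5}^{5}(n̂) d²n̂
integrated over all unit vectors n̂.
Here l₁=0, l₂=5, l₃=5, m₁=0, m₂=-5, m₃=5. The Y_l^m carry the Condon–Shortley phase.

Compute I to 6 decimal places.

Checks pass: Σm=0; 10 even; l₃=5∈[5,5].
(2·0+1)(2·5+1)(2·5+1) = 121
Δ: 0! 0! 10! / 11! → 1/11
sum: t=0:+1/14400 = 1/14400
3j²(0 5 5; 0 0 0) = Δ·Π!·Σ² = 1/11  (sign -1)
sum: t=0:+1/3628800 = 1/3628800
3j²(0 5 5; 0 -5 5) = Δ·Π!·Σ² = 1/11  (sign +1)
combine: 4πI² = 121·1/11·1/11 = 1/1
take √, sign -1: I = -0.28209479

-0.282095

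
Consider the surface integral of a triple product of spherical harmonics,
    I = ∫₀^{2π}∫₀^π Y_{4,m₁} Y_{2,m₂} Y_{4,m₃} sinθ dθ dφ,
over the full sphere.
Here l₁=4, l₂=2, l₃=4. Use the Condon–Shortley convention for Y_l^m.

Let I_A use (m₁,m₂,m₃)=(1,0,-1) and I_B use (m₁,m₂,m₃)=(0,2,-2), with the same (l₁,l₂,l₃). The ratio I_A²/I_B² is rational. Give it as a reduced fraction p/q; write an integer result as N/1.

289/540

Same 4,2,4: normalisation and zero-m 3j drop out of the ratio.
A: Δ: 2! 6! 2! / 11! → 1/13860; sum: t=0:+1/144 t=1:−1/48 t=2:+1/480 = -17/1440; 3j²(4 2 4; 1 0 -1) = Δ·Π!·Σ² = 289/13860  (sign +1)
B: Δ: 2! 6! 2! / 11! → 1/13860; sum: t=2:+1/192 = 1/192; 3j²(4 2 4; 0 2 -2) = Δ·Π!·Σ² = 3/77  (sign +1)
I_A²/I_B² = (289/13860)/(3/77) = 289/540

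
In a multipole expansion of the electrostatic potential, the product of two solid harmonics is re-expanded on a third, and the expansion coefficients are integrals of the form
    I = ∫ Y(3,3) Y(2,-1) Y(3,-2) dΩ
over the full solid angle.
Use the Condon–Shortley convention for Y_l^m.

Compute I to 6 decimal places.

-0.210261

m-sum 0 ✓  L=8 even ✓  1≤3≤5 ✓
Π(2lᵢ+1) = 7×5×7 = 245
triangle coeff Δ(3,2,3) = 1/3780
Σ_t [0,2]: t=0:+1/24 t=1:−1/4 t=2:+1/24 = -1/6
(3j)²=4/105 [(3 2 3; 0 0 0)], sign=+1
Σ_t [0,0]: t=0:+1/48 = 1/48
(3j)²=5/84 [(3 2 3; 3 -1 -2)], sign=-1
⇒ 4πI² = 5/9
I = (-1)√(5/9/(4π)) = -0.21026104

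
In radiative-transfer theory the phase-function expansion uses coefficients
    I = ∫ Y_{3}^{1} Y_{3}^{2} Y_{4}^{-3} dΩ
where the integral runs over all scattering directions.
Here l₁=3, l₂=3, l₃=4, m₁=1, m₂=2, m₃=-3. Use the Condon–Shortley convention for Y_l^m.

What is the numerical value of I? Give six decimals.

m-sum 0 ✓  L=10 even ✓  0≤4≤6 ✓
Π(2lᵢ+1) = 7×7×9 = 441
triangle coeff Δ(3,3,4) = 1/34650
Σ_t [0,2]: t=0:+1/72 t=1:−1/16 t=2:+1/72 = -5/144
(3j)²=2/77 [(3 3 4; 0 0 0)], sign=-1
Σ_t [1,2]: t=1:−1/144 t=2:+1/288 = -1/288
(3j)²=1/99 [(3 3 4; 1 2 -3)], sign=+1
⇒ 4πI² = 14/121
I = (-1)√(14/121/(4π)) = -0.09595473

-0.095955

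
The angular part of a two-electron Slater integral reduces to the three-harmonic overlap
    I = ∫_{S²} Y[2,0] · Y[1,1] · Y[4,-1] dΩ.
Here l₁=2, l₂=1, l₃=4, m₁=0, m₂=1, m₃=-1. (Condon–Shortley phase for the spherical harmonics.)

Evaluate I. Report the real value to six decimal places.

|2−1|≤4≤2+1 violated ⇒ I = 0

0.000000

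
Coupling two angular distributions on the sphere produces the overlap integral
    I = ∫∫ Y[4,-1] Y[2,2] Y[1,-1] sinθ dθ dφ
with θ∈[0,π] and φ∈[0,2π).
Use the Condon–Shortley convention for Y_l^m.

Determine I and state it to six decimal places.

l₃=1 ∉ [2,6] — triangle fails ⇒ I = 0

0.000000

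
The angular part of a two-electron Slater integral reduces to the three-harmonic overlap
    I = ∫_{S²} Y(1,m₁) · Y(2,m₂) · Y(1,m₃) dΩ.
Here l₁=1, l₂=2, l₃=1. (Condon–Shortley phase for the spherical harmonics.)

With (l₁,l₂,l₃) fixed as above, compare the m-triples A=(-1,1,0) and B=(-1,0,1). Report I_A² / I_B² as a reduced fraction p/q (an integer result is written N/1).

l's match ⇒ only the (l;m) 3-j factors differ between A and B.
A: triangle coeff Δ(1,2,1) = 1/30; Σ_t [2,2]: t=2:+1/2 = 1/2; (3j)²=1/10 [(1 2 1; -1 1 0)], sign=-1
B: triangle coeff Δ(1,2,1) = 1/30; Σ_t [2,2]: t=2:+1/4 = 1/4; (3j)²=1/30 [(1 2 1; -1 0 1)], sign=+1
I_A²/I_B² = (1/10)/(1/30) = 3/1

3/1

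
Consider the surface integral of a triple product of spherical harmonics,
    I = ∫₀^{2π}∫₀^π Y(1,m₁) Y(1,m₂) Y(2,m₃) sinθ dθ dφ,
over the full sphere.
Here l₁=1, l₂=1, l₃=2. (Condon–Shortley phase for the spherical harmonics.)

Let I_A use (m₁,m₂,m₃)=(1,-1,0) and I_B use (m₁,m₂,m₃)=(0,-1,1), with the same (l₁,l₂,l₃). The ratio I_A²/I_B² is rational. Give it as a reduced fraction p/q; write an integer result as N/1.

1/3

Shared (l₁,l₂,l₃)=(1,1,2): N and (l;000)² cancel in I_A²/I_B².
A: Δ = 0!·2!·2!/5! = 1/30; Racah Σ t=0..0: t=0:+1/4 = 1/4; ⇒ 3j(1 1 2; 1 -1 0)² = 1/30, sgn +1
B: Δ = 0!·2!·2!/5! = 1/30; Racah Σ t=0..0: t=0:+1/2 = 1/2; ⇒ 3j(1 1 2; 0 -1 1)² = 1/10, sgn -1
I_A²/I_B² = (1/30)/(1/10) = 1/3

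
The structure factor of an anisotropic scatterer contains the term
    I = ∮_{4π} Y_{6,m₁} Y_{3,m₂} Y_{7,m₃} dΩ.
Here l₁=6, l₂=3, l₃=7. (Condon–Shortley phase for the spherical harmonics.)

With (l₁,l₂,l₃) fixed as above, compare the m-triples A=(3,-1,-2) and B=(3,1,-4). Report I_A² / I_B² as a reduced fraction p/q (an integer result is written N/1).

1369/1782

Shared (l₁,l₂,l₃)=(6,3,7): N and (l;000)² cancel in I_A²/I_B².
A: Δ = 2!·10!·4!/17! = 1/2042040; Racah Σ t=0..2: t=0:+1/241920 t=1:−1/483840 t=2:+1/17418240 = 37/17418240; ⇒ 3j(6 3 7; 3 -1 -2)² = 1369/136136, sgn -1
B: Δ = 2!·10!·4!/17! = 1/2042040; Racah Σ t=0..2: t=0:+1/1451520 t=1:−1/483840 t=2:+1/2903040 = -1/967680; ⇒ 3j(6 3 7; 3 1 -4)² = 81/6188, sgn +1
I_A²/I_B² = (1369/136136)/(81/6188) = 1369/1782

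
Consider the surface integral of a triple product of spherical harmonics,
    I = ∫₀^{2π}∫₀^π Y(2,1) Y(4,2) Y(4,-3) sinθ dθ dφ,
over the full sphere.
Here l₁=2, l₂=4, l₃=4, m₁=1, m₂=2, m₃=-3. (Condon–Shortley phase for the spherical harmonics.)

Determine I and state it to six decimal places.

Checks pass: Σm=0; 10 even; l₃=4∈[2,6].
(2·2+1)(2·4+1)(2·4+1) = 405
Δ: 2! 2! 6! / 11! → 1/13860
sum: t=0:+1/192 t=1:−1/36 t=2:+1/192 = -5/288
3j²(2 4 4; 0 0 0) = Δ·Π!·Σ² = 20/693  (sign -1)
sum: t=0:+1/1440 t=1:−1/240 = -1/288
3j²(2 4 4; 1 2 -3) = Δ·Π!·Σ² = 5/132  (sign +1)
combine: 4πI² = 405·20/693·5/132 = 375/847
take √, sign -1: I = -0.18770204

-0.187702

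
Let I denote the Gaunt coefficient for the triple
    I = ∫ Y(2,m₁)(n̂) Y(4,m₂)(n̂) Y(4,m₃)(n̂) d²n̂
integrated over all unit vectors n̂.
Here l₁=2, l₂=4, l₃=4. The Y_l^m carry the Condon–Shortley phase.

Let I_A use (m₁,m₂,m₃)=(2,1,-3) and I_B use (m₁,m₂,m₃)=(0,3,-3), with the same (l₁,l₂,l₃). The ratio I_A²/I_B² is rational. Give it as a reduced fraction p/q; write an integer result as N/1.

Same 2,4,4: normalisation and zero-m 3j drop out of the ratio.
A: Δ: 2! 2! 6! / 11! → 1/13860; sum: t=0:+1/480 = 1/480; 3j²(2 4 4; 2 1 -3) = Δ·Π!·Σ² = 3/110  (sign -1)
B: Δ: 2! 2! 6! / 11! → 1/13860; sum: t=1:−1/720 t=2:+1/480 = 1/1440; 3j²(2 4 4; 0 3 -3) = Δ·Π!·Σ² = 7/1980  (sign -1)
I_A²/I_B² = (3/110)/(7/1980) = 54/7

54/7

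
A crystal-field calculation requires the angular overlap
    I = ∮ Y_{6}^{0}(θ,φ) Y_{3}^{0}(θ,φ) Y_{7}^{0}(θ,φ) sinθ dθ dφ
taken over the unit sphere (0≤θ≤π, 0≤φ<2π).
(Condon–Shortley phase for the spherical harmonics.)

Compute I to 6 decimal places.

m-sum 0 ✓  L=16 even ✓  3≤7≤9 ✓
Π(2lᵢ+1) = 13×7×15 = 1365
triangle coeff Δ(6,3,7) = 1/2042040
Σ_t [0,2]: t=0:+1/207360 t=1:−1/57600 t=2:+1/207360 = -1/129600
(3j)²=168/12155 [(6 3 7; 0 0 0)], sign=+1
(m-triple is (0,0,0) — same symbol as above.)
⇒ 4πI² = 592704/2272985
I = (+1)√(592704/2272985/(4π)) = 0.14405081

0.144051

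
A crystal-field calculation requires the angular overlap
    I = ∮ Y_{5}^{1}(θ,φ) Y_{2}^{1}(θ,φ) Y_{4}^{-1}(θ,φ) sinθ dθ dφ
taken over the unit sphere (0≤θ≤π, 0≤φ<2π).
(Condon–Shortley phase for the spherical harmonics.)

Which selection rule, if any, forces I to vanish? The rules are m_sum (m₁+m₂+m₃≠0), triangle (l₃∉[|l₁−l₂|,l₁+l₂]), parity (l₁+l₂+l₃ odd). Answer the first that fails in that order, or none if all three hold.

m_sum

azimuthal sum: 1 + 1 − 1 = 1  ✗
3 ≤ 4 ≤ 7 (triangle on l)
L = 5 + 2 + 4 = 11 (odd)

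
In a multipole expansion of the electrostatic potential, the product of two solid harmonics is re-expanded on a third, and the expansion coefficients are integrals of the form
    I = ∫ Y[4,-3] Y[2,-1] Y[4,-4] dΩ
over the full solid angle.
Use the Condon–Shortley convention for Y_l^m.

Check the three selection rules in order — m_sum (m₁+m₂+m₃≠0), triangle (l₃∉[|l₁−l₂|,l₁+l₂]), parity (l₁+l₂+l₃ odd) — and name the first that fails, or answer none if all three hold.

m₁+m₂+m₃ = -3 − 1 − 4 = -8  ✗
triangle: |4−2|=2 ≤ l₃=4 ≤ 4+2=6
parity: l₁+l₂+l₃ = 10 is even

m_sum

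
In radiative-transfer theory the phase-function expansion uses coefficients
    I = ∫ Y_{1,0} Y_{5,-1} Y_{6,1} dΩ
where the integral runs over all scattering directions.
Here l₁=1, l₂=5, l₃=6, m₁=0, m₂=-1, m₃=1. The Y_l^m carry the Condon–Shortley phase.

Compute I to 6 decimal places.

-0.241725

m-sum 0 ✓  L=12 even ✓  4≤6≤6 ✓
Π(2lᵢ+1) = 3×11×13 = 429
triangle coeff Δ(1,5,6) = 1/858
Σ_t [0,0]: t=0:+1/14400 = 1/14400
(3j)²=6/143 [(1 5 6; 0 0 0)], sign=+1
Σ_t [0,0]: t=0:+1/17280 = 1/17280
(3j)²=35/858 [(1 5 6; 0 -1 1)], sign=-1
⇒ 4πI² = 105/143
I = (-1)√(105/143/(4π)) = -0.24172507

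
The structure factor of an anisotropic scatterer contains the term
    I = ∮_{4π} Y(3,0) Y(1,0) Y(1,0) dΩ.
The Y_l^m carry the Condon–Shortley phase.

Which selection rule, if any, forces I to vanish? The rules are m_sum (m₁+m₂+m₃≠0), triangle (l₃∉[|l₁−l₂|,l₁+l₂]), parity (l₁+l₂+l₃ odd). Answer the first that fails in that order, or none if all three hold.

azimuthal sum: 0 + 0 + 0 = 0  ✓
2 ≤ 1 ≤ 4 (triangle on l)  ✗
L = 3 + 1 + 1 = 5 (odd)

triangle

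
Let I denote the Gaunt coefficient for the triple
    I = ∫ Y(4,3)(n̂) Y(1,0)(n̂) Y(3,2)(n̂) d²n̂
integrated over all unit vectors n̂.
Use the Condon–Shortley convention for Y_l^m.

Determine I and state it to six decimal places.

0.000000

Σmᵢ = 5 ≠ 0, so the φ-integral vanishes; I = 0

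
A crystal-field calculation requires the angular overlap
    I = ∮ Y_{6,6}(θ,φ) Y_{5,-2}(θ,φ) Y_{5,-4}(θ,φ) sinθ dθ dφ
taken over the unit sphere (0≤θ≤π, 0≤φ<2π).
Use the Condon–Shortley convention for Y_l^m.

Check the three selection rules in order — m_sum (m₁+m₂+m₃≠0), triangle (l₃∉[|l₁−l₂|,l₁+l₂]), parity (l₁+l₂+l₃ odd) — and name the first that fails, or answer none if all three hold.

m₁+m₂+m₃ = 6 − 2 − 4 = 0  ✓
triangle: |6−5|=1 ≤ l₃=5 ≤ 6+5=11  ✓
parity: l₁+l₂+l₃ = 16 is even  ✓

none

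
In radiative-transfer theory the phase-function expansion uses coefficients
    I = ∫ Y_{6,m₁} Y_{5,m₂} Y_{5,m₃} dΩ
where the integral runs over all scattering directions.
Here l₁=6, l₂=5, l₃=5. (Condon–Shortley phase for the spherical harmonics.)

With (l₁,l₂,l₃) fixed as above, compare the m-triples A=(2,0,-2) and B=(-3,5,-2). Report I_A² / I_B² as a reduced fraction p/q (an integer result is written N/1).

4/63

Shared (l₁,l₂,l₃)=(6,5,5): N and (l;000)² cancel in I_A²/I_B².
A: Δ = 6!·6!·4!/17! = 1/28588560; Racah Σ t=1..4: t=1:−1/103680 t=2:+1/13824 t=3:−1/17280 t=4:+1/207360 = 1/103680; ⇒ 3j(6 5 5; 2 0 -2)² = 10/7293, sgn -1
B: Δ = 6!·6!·4!/17! = 1/28588560; Racah Σ t=6..6: t=6:+1/622080 = 1/622080; ⇒ 3j(6 5 5; -3 5 -2)² = 105/4862, sgn -1
I_A²/I_B² = (10/7293)/(105/4862) = 4/63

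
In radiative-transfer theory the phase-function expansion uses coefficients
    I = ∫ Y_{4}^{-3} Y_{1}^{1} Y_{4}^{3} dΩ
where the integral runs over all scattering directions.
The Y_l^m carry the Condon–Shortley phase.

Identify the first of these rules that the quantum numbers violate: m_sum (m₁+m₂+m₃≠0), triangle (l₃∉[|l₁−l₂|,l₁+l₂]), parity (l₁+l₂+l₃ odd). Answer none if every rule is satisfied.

m_sum

Σmᵢ = 1  ✗
l₃∈[|l₁−l₂|,l₁+l₂]=[3,5], have l₃=4
Σlᵢ = 9 ⇒ odd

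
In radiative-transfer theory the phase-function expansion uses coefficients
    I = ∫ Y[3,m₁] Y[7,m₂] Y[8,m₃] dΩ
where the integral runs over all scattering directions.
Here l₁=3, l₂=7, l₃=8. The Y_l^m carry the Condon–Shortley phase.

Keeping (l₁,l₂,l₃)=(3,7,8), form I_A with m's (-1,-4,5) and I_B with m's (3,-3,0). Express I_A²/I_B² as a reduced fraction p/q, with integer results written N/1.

45253/47250

l's match ⇒ only the (l;m) 3-j factors differ between A and B.
A: triangle coeff Δ(3,7,8) = 1/5290740; Σ_t [0,2]: t=0:+1/104509440 t=1:−1/43545600 t=2:+1/319334400 = -59/5748019200; (3j)²=3481/406980 [(3 7 8; -1 -4 5)], sign=+1
B: triangle coeff Δ(3,7,8) = 1/5290740; Σ_t [0,0]: t=0:+1/46448640 = 1/46448640; (3j)²=75/8398 [(3 7 8; 3 -3 0)], sign=+1
I_A²/I_B² = (3481/406980)/(75/8398) = 45253/47250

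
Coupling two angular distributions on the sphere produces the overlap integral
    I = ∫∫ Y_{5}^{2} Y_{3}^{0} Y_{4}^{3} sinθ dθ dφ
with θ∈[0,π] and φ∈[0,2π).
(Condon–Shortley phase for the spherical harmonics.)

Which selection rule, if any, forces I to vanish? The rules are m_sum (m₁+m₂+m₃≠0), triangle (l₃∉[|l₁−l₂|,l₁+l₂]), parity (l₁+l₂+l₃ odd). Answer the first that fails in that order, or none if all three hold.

m_sum

azimuthal sum: 2 + 0 + 3 = 5  ✗
2 ≤ 4 ≤ 8 (triangle on l)
L = 5 + 3 + 4 = 12 (even)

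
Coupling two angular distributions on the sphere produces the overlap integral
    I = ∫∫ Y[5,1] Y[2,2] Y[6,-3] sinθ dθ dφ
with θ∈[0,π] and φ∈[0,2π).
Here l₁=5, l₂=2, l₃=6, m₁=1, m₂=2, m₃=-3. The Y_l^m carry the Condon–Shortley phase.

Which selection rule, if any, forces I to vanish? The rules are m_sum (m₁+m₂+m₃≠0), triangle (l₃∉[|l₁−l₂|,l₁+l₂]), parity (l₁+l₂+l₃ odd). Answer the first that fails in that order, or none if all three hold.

parity

Σmᵢ = 0  ✓
l₃∈[|l₁−l₂|,l₁+l₂]=[3,7], have l₃=6  ✓
Σlᵢ = 13 ⇒ odd  ✗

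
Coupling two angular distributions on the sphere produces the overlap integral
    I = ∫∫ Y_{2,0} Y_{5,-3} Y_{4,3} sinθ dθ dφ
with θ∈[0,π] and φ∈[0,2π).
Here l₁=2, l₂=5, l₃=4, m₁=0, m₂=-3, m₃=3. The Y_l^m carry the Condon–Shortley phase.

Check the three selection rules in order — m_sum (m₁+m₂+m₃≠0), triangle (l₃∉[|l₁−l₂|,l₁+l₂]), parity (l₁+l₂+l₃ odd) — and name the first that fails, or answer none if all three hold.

parity

m₁+m₂+m₃ = 0 − 3 + 3 = 0  ✓
triangle: |2−5|=3 ≤ l₃=4 ≤ 2+5=7  ✓
parity: l₁+l₂+l₃ = 11 is odd  ✗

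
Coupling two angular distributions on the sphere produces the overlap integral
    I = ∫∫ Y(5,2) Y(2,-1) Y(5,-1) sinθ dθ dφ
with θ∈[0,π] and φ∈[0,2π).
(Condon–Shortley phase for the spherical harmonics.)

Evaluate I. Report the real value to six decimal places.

0.104819

Rules hold: Σm=0, L=12 even, 3≤5≤7.
N = 11·5·11 = 605
Δ = 2!·8!·2!/13! = 1/38610
Racah Σ t=0..2: t=0:+1/2880 t=1:−1/576 t=2:+1/2880 = -1/960
⇒ 3j(5 2 5; 0 0 0)² = 10/429, sgn +1
Racah Σ t=0..1: t=0:+1/1440 t=1:−1/2880 = 1/2880
⇒ 3j(5 2 5; 2 -1 -1)² = 7/715, sgn +1
4πI² = N·(3j₀)²·(3jₘ)² = 70/507
I = +1·√(0.138067/4π) = 0.10481902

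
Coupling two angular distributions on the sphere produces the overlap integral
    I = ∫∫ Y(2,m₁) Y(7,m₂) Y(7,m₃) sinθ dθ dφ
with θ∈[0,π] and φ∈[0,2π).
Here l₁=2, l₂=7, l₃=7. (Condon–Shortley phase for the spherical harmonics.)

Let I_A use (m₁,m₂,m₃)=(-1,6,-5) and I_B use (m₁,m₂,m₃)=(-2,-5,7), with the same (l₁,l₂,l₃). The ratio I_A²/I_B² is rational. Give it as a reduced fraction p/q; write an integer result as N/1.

121/14

l's match ⇒ only the (l;m) 3-j factors differ between A and B.
A: triangle coeff Δ(2,7,7) = 1/185640; Σ_t [1,2]: t=1:−1/958003200 t=2:+1/79833600 = 1/87091200; (3j)²=121/4760 [(2 7 7; -1 6 -5)], sign=+1
B: triangle coeff Δ(2,7,7) = 1/185640; Σ_t [2,2]: t=2:+1/1916006400 = 1/1916006400; (3j)²=1/340 [(2 7 7; -2 -5 7)], sign=+1
I_A²/I_B² = (121/4760)/(1/340) = 121/14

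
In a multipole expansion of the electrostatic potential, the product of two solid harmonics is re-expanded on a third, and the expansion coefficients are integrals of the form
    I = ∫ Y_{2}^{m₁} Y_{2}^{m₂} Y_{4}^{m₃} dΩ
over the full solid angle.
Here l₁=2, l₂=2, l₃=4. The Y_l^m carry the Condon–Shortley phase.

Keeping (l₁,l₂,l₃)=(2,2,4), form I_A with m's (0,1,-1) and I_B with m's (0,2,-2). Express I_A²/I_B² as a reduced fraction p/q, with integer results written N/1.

Shared (l₁,l₂,l₃)=(2,2,4): N and (l;000)² cancel in I_A²/I_B².
A: Δ = 0!·4!·4!/9! = 1/630; Racah Σ t=0..0: t=0:+1/24 = 1/24; ⇒ 3j(2 2 4; 0 1 -1)² = 1/21, sgn -1
B: Δ = 0!·4!·4!/9! = 1/630; Racah Σ t=0..0: t=0:+1/96 = 1/96; ⇒ 3j(2 2 4; 0 2 -2)² = 1/42, sgn +1
I_A²/I_B² = (1/21)/(1/42) = 2/1

2/1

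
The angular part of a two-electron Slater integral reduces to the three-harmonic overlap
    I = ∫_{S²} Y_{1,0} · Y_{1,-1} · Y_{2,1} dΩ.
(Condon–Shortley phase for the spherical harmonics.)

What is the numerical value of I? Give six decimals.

-0.218510

Rules hold: Σm=0, L=4 even, 0≤2≤2.
N = 3·3·5 = 45
Δ = 0!·2!·2!/5! = 1/30
Racah Σ t=0..0: t=0:+1/1 = 1/1
⇒ 3j(1 1 2; 0 0 0)² = 2/15, sgn +1
Racah Σ t=0..0: t=0:+1/2 = 1/2
⇒ 3j(1 1 2; 0 -1 1)² = 1/10, sgn -1
4πI² = N·(3j₀)²·(3jₘ)² = 3/5
I = -1·√(0.6/4π) = -0.21850969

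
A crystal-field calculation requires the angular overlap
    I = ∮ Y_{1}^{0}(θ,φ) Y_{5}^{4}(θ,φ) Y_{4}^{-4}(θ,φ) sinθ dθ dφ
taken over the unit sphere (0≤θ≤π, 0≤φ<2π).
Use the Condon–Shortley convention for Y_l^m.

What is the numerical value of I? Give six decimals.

0.147319

Checks pass: Σm=0; 10 even; l₃=4∈[4,6].
(2·1+1)(2·5+1)(2·4+1) = 297
Δ: 2! 0! 8! / 11! → 1/495
sum: t=1:−1/576 = -1/576
3j²(1 5 4; 0 0 0) = Δ·Π!·Σ² = 5/99  (sign -1)
sum: t=1:−1/40320 = -1/40320
3j²(1 5 4; 0 4 -4) = Δ·Π!·Σ² = 1/55  (sign -1)
combine: 4πI² = 297·5/99·1/55 = 3/11
take √, sign +1: I = 0.14731920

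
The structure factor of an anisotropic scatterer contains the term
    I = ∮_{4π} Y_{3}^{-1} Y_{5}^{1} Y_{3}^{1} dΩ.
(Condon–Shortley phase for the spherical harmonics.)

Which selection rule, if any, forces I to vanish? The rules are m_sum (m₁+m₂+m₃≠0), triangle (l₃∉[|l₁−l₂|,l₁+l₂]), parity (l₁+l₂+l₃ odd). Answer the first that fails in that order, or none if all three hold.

m_sum

Σmᵢ = 1  ✗
l₃∈[|l₁−l₂|,l₁+l₂]=[2,8], have l₃=3
Σlᵢ = 11 ⇒ odd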